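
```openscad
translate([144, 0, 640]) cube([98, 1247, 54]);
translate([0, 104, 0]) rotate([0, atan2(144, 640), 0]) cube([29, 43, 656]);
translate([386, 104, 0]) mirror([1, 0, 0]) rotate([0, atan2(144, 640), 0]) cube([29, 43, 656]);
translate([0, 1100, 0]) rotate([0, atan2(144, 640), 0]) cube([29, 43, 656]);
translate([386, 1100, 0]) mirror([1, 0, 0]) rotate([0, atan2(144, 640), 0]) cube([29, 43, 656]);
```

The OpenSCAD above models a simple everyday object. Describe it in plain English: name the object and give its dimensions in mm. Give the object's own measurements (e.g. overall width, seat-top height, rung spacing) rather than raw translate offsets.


A sawhorse. A 98×1247×54 mm beam (x, y, z) sits on two A-frame leg pairs. Each pair is two raked legs of 29×43 mm section (43 mm along y) splaying symmetrically in x. Each leg rises 640 mm vertically over 144 mm of horizontal reach and is 656 mm long along its own axis. Every leg's outer bottom edge rests on the floor and its outer top edge meets a bottom edge of the beam — the left legs (tilting toward +x) meet the beam's −x bottom edge, the right legs (their mirror images, tilting toward −x) meet its +x bottom edge — so the leg tops tuck under the beam, the beam's underside is 640 mm above the floor, and the feet are 386 mm apart outside-to-outside with the beam centred between them. The two leg pairs are set in 104 mm from either end of the beam.


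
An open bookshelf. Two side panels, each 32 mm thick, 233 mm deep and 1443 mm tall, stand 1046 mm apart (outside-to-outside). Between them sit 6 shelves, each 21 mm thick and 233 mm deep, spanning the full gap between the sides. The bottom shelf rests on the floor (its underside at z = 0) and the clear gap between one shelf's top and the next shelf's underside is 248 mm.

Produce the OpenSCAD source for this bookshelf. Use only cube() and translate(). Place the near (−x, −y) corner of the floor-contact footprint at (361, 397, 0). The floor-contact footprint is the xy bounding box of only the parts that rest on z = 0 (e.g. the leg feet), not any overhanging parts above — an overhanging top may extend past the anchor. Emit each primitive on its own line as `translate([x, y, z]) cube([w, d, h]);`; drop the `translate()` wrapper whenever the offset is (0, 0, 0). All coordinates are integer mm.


translate([361, 397, 0]) cube([32, 233, 1443]);
translate([1375, 397, 0]) cube([32, 233, 1443]);
translate([393, 397, 0]) cube([982, 233, 21]);
translate([393, 397, 269]) cube([982, 233, 21]);
translate([393, 397, 538]) cube([982, 233, 21]);
translate([393, 397, 807]) cube([982, 233, 21]);
translate([393, 397, 1076]) cube([982, 233, 21]);
translate([393, 397, 1345]) cube([982, 233, 21]);


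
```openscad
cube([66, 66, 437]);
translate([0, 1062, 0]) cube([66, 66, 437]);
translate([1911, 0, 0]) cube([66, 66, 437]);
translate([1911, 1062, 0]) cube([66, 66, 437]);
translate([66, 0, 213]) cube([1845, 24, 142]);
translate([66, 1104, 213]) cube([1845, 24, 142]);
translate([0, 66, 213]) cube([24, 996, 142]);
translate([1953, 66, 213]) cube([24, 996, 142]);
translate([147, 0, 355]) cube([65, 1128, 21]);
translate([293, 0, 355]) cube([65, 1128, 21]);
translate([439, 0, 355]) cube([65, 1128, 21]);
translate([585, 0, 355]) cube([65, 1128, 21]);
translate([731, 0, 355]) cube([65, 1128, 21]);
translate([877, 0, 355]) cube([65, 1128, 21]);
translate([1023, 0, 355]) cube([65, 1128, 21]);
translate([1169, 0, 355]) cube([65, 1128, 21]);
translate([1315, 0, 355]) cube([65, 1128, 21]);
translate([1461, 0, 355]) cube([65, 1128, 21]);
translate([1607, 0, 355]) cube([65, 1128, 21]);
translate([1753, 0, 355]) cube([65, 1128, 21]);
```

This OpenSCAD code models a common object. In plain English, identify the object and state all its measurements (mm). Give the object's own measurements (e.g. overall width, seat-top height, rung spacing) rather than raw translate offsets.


A bed frame 1977 mm long (x) by 1128 mm wide (y). Four 66×66 mm corner posts, 437 mm tall, at the corners of the footprint. Four rails of 24 mm thickness and 142 mm height run between adjacent posts with their undersides at z = 213 mm, their outer faces flush with the outside of the frame (the two x-running rails run between the posts' inner faces; the two y-running rails run between the posts' inner faces). 12 slats, each 65 mm wide (x) and 21 mm thick, lie across the top of the two x-running rails, running the full 1128 mm width of the frame in y; along x they sit between the end posts with a 81 mm gap after the −x posts and between neighbouring slats, leaving 93 mm before the +x posts.


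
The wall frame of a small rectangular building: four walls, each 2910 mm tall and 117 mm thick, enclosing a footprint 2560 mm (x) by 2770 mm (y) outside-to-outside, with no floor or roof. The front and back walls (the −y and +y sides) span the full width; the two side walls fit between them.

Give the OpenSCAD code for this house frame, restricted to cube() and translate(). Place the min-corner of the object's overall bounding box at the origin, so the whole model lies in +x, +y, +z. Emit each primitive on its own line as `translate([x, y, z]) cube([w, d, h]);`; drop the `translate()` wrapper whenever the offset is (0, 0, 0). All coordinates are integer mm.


cube([2560, 117, 2910]);
translate([0, 2653, 0]) cube([2560, 117, 2910]);
translate([0, 117, 0]) cube([117, 2536, 2910]);
translate([2443, 117, 0]) cube([117, 2536, 2910]);


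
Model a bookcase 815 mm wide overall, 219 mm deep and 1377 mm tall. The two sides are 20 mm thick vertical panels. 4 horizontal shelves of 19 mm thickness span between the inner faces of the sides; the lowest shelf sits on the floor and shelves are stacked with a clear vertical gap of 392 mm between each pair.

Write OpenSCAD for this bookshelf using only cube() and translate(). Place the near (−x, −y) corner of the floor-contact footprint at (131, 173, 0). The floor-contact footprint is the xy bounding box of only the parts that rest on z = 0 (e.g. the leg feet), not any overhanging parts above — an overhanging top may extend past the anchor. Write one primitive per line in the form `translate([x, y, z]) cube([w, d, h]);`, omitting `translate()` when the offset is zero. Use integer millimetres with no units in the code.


translate([131, 173, 0]) cube([20, 219, 1377]);
translate([926, 173, 0]) cube([20, 219, 1377]);
translate([151, 173, 0]) cube([775, 219, 19]);
translate([151, 173, 411]) cube([775, 219, 19]);
translate([151, 173, 822]) cube([775, 219, 19]);
translate([151, 173, 1233]) cube([775, 219, 19]);


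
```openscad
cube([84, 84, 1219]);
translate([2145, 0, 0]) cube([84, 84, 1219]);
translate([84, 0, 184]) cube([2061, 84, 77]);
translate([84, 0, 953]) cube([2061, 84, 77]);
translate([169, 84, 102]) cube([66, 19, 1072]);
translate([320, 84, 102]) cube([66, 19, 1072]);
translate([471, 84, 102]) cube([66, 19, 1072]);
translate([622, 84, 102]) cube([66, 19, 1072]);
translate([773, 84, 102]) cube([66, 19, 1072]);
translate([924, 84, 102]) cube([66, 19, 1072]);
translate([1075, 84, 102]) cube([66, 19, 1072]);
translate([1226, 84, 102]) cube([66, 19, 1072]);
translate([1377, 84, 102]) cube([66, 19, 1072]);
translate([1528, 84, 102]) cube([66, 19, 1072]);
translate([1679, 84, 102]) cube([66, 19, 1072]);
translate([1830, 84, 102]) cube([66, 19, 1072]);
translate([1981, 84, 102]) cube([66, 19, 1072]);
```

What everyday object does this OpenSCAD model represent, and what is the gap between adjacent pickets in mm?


A fence section. The picket gap is 85 mm.

Two posts, two rails, 13 pickets — a fence section. Span 2061 mm holds 13 pickets of 66 mm with 14 equal gaps: ⌊(2061 − 13·66) / 14⌋ = 85 mm.


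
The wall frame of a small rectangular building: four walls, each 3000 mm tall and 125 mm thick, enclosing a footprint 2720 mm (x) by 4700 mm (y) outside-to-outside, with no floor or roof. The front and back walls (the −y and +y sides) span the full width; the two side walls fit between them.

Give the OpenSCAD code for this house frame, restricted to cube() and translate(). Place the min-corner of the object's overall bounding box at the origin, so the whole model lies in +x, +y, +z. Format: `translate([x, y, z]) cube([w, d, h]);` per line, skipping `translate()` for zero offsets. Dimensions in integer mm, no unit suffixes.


cube([2720, 125, 3000]);
translate([0, 4575, 0]) cube([2720, 125, 3000]);
translate([0, 125, 0]) cube([125, 4450, 3000]);
translate([2595, 125, 0]) cube([125, 4450, 3000]);


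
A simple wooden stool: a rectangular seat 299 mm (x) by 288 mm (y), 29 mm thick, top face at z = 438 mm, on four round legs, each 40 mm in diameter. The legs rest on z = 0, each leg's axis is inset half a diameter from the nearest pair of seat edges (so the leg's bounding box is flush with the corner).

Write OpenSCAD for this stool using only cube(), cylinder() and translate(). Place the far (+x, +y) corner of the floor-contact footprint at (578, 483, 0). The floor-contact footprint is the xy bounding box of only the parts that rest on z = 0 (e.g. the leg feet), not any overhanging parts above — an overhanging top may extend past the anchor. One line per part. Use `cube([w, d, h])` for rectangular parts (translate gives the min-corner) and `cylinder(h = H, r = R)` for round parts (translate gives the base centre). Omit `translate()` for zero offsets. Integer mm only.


translate([279, 195, 409]) cube([299, 288, 29]);
translate([299, 215, 0]) cylinder(h = 409, r = 20);
translate([558, 215, 0]) cylinder(h = 409, r = 20);
translate([299, 463, 0]) cylinder(h = 409, r = 20);
translate([558, 463, 0]) cylinder(h = 409, r = 20);


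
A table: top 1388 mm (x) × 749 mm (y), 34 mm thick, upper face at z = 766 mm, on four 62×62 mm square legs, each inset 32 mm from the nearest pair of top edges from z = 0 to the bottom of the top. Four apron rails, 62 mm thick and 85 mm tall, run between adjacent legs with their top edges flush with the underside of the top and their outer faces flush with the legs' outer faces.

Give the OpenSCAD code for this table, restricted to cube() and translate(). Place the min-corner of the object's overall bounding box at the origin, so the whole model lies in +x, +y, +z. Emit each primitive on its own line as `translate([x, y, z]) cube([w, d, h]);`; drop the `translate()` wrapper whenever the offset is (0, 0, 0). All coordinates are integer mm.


translate([0, 0, 732]) cube([1388, 749, 34]);
translate([32, 32, 0]) cube([62, 62, 732]);
translate([1294, 32, 0]) cube([62, 62, 732]);
translate([32, 655, 0]) cube([62, 62, 732]);
translate([1294, 655, 0]) cube([62, 62, 732]);
translate([94, 32, 647]) cube([1200, 62, 85]);
translate([94, 655, 647]) cube([1200, 62, 85]);
translate([32, 94, 647]) cube([62, 561, 85]);
translate([1294, 94, 647]) cube([62, 561, 85]);


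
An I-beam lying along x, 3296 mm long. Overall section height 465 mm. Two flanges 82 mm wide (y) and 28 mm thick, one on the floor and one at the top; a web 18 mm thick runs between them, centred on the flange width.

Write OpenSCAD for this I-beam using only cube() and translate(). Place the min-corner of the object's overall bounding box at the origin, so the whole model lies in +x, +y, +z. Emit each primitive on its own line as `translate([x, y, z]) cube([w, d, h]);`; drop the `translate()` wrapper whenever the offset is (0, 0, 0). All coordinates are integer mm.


cube([3296, 82, 28]);
translate([0, 32, 28]) cube([3296, 18, 409]);
translate([0, 0, 437]) cube([3296, 82, 28]);


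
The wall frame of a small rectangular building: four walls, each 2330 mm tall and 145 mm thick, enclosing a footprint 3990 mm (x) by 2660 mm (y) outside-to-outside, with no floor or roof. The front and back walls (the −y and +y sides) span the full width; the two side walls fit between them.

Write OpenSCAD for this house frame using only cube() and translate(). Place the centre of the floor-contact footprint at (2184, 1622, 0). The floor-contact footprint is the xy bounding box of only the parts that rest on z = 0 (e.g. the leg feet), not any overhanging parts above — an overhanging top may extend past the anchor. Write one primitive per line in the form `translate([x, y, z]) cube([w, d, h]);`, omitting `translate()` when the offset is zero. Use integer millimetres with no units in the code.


translate([189, 292, 0]) cube([3990, 145, 2330]);
translate([189, 2807, 0]) cube([3990, 145, 2330]);
translate([189, 437, 0]) cube([145, 2370, 2330]);
translate([4034, 437, 0]) cube([145, 2370, 2330]);


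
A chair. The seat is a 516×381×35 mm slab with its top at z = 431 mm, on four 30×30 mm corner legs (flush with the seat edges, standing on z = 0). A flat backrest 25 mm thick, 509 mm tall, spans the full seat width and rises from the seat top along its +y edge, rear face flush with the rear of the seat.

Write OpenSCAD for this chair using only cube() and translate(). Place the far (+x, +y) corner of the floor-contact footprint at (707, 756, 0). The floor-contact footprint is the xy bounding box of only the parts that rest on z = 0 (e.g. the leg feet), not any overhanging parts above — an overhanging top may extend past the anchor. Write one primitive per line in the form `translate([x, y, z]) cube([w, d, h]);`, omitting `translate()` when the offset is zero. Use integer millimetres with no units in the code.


translate([191, 375, 396]) cube([516, 381, 35]);
translate([191, 375, 0]) cube([30, 30, 396]);
translate([677, 375, 0]) cube([30, 30, 396]);
translate([191, 726, 0]) cube([30, 30, 396]);
translate([677, 726, 0]) cube([30, 30, 396]);
translate([191, 731, 431]) cube([516, 25, 509]);


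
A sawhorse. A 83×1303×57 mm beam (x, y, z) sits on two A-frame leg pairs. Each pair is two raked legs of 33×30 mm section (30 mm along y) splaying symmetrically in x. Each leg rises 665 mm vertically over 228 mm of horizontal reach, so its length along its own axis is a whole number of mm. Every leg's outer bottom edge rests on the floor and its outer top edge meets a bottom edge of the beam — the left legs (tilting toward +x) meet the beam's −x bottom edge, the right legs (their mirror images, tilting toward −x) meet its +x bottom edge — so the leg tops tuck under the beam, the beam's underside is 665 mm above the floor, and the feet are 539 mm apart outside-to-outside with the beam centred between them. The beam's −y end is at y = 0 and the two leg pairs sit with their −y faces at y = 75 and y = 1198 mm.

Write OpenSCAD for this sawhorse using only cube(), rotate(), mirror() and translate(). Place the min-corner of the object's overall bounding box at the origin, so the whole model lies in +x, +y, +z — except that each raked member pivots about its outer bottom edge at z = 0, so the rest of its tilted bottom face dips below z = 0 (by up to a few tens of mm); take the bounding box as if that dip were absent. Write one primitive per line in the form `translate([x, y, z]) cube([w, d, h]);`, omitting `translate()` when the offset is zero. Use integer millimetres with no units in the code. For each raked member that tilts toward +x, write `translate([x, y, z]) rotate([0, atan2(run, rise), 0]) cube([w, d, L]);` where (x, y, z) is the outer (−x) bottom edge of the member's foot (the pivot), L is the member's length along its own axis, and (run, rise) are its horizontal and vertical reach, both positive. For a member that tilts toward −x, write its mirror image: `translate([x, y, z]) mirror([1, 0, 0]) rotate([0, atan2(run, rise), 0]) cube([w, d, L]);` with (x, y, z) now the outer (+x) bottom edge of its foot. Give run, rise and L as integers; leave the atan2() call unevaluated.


translate([228, 0, 665]) cube([83, 1303, 57]);
translate([0, 75, 0]) rotate([0, atan2(228, 665), 0]) cube([33, 30, 703]);
translate([539, 75, 0]) mirror([1, 0, 0]) rotate([0, atan2(228, 665), 0]) cube([33, 30, 703]);
translate([0, 1198, 0]) rotate([0, atan2(228, 665), 0]) cube([33, 30, 703]);
translate([539, 1198, 0]) mirror([1, 0, 0]) rotate([0, atan2(228, 665), 0]) cube([33, 30, 703]);


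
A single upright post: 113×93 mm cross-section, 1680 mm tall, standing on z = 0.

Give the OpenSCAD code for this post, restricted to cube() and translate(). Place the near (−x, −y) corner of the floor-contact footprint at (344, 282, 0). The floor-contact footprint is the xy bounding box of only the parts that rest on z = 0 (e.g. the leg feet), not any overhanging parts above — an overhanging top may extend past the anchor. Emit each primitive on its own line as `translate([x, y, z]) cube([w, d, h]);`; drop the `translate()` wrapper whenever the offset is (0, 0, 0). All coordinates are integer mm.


translate([344, 282, 0]) cube([113, 93, 1680]);


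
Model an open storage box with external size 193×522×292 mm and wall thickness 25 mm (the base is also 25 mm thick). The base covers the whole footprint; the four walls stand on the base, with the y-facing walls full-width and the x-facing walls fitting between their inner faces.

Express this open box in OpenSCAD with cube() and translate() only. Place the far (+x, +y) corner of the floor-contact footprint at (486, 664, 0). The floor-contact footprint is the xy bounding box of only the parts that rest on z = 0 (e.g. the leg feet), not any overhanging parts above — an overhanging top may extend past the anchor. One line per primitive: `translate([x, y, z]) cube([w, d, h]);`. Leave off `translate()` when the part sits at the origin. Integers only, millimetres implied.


translate([293, 142, 0]) cube([193, 522, 25]);
translate([293, 142, 25]) cube([193, 25, 267]);
translate([293, 639, 25]) cube([193, 25, 267]);
translate([293, 167, 25]) cube([25, 472, 267]);
translate([461, 167, 25]) cube([25, 472, 267]);


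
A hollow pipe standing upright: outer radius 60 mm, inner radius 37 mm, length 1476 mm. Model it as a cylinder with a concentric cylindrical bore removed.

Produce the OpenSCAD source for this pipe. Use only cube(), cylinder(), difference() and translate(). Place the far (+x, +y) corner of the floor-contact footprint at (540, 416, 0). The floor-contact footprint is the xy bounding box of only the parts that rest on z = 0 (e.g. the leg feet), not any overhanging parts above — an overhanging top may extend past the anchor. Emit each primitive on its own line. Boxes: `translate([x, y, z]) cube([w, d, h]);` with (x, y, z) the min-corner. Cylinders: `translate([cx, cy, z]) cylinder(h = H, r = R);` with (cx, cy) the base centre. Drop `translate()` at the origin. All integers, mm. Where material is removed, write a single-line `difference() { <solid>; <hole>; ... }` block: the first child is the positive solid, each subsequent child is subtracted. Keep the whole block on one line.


difference() { translate([480, 356, 0]) cylinder(h = 1476, r = 60); translate([480, 356, 0]) cylinder(h = 1476, r = 37); }


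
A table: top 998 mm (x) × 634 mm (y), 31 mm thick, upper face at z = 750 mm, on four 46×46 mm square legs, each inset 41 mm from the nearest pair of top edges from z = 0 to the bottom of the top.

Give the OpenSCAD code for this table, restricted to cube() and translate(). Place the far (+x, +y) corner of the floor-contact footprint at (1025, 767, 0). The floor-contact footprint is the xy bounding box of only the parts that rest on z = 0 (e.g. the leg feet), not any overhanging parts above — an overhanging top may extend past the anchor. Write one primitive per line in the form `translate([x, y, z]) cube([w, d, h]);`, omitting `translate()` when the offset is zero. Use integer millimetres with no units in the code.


translate([68, 174, 719]) cube([998, 634, 31]);
translate([109, 215, 0]) cube([46, 46, 719]);
translate([979, 215, 0]) cube([46, 46, 719]);
translate([109, 721, 0]) cube([46, 46, 719]);
translate([979, 721, 0]) cube([46, 46, 719]);


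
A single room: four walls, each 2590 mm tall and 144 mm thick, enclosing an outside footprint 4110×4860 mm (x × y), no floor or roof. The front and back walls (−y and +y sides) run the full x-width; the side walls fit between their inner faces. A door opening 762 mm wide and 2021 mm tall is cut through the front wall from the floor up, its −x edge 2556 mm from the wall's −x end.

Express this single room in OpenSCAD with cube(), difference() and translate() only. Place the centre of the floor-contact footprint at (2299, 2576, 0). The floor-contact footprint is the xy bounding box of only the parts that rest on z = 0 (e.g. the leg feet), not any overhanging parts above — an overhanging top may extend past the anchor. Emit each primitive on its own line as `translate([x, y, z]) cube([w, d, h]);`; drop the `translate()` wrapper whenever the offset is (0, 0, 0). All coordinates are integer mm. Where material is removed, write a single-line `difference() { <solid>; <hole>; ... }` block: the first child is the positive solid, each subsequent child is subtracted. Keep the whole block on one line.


difference() { translate([244, 146, 0]) cube([4110, 144, 2590]); translate([2800, 146, 0]) cube([762, 144, 2021]); }
translate([244, 4862, 0]) cube([4110, 144, 2590]);
translate([244, 290, 0]) cube([144, 4572, 2590]);
translate([4210, 290, 0]) cube([144, 4572, 2590]);


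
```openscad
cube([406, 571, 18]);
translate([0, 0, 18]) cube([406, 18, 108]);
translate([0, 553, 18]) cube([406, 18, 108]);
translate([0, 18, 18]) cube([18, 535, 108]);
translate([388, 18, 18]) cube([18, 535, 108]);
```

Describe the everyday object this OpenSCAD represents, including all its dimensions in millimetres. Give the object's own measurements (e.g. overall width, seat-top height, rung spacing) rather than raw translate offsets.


An open-topped rectangular box: outside dimensions 406×571×126 mm, with a uniform wall and base thickness of 18 mm. The base is a full 406×571 slab on the floor; four walls sit on top of the base. The front and back walls (the −y and +y sides) span the full width; the two side walls fit between them.


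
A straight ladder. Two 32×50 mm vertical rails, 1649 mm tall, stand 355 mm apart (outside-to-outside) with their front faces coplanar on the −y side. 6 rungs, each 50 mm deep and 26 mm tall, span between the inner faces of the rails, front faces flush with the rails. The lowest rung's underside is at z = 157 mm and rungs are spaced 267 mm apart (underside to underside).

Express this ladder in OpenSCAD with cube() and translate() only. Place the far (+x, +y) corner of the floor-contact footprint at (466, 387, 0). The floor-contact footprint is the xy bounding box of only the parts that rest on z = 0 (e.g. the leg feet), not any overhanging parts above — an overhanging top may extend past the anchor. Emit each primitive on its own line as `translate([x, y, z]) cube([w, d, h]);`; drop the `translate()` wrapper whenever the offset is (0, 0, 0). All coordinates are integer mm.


translate([111, 337, 0]) cube([32, 50, 1649]);
translate([434, 337, 0]) cube([32, 50, 1649]);
translate([143, 337, 157]) cube([291, 50, 26]);
translate([143, 337, 424]) cube([291, 50, 26]);
translate([143, 337, 691]) cube([291, 50, 26]);
translate([143, 337, 958]) cube([291, 50, 26]);
translate([143, 337, 1225]) cube([291, 50, 26]);
translate([143, 337, 1492]) cube([291, 50, 26]);


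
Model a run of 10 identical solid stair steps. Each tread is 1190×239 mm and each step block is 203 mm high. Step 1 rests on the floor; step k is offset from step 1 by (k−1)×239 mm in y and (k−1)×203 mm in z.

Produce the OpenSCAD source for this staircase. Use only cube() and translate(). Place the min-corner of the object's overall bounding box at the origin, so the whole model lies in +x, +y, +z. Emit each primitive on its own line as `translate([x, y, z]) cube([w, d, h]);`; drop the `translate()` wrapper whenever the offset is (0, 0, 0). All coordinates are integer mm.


cube([1190, 239, 203]);
translate([0, 239, 203]) cube([1190, 239, 203]);
translate([0, 478, 406]) cube([1190, 239, 203]);
translate([0, 717, 609]) cube([1190, 239, 203]);
translate([0, 956, 812]) cube([1190, 239, 203]);
translate([0, 1195, 1015]) cube([1190, 239, 203]);
translate([0, 1434, 1218]) cube([1190, 239, 203]);
translate([0, 1673, 1421]) cube([1190, 239, 203]);
translate([0, 1912, 1624]) cube([1190, 239, 203]);
translate([0, 2151, 1827]) cube([1190, 239, 203]);


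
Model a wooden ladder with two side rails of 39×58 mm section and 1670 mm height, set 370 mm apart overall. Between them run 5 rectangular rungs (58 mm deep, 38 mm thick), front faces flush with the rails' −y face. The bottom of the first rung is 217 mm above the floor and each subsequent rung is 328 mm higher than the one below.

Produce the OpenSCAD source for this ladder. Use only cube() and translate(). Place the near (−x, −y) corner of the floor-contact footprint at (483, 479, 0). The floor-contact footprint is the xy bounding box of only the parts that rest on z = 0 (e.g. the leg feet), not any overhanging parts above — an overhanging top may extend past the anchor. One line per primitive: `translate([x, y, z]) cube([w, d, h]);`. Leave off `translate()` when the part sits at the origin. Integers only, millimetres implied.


translate([483, 479, 0]) cube([39, 58, 1670]);
translate([814, 479, 0]) cube([39, 58, 1670]);
translate([522, 479, 217]) cube([292, 58, 38]);
translate([522, 479, 545]) cube([292, 58, 38]);
translate([522, 479, 873]) cube([292, 58, 38]);
translate([522, 479, 1201]) cube([292, 58, 38]);
translate([522, 479, 1529]) cube([292, 58, 38]);


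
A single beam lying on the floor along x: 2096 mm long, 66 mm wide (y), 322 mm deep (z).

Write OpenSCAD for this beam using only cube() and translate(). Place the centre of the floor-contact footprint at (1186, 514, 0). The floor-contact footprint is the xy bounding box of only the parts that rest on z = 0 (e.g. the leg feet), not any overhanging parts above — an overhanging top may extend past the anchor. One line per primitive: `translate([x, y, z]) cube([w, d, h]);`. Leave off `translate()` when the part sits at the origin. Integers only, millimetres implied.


translate([138, 481, 0]) cube([2096, 66, 322]);


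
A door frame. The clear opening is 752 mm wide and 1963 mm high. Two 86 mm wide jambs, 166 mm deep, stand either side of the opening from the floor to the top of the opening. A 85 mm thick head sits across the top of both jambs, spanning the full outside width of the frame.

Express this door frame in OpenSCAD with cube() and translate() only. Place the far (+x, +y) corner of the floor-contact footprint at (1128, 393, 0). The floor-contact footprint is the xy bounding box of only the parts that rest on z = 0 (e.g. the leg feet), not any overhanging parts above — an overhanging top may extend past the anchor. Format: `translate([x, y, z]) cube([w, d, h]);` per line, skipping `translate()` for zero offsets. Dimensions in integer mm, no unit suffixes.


translate([204, 227, 0]) cube([86, 166, 1963]);
translate([1042, 227, 0]) cube([86, 166, 1963]);
translate([204, 227, 1963]) cube([924, 166, 85]);


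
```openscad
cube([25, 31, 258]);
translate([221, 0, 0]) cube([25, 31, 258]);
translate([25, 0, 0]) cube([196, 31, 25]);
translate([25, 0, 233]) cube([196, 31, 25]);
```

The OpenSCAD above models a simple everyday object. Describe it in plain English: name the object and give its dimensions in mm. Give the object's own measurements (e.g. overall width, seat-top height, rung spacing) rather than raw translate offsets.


A rectangular picture frame lying in the x–z plane (depth along y). The opening is 196 mm wide (x) by 208 mm tall (z), surrounded by a border 25 mm wide on all four sides. The frame is 31 mm deep and is made of two full-height vertical stiles with two horizontal rails fitted between them.


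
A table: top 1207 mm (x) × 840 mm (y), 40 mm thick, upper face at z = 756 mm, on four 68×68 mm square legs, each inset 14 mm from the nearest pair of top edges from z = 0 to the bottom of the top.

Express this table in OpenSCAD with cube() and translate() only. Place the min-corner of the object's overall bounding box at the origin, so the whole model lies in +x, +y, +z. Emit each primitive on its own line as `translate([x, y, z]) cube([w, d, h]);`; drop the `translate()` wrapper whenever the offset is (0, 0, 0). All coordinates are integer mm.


// leg_h = 756 - 40 = 716
translate([0, 0, 716]) cube([1207, 840, 40]);
translate([14, 14, 0]) cube([68, 68, 716]);
translate([1125, 14, 0]) cube([68, 68, 716]);
translate([14, 758, 0]) cube([68, 68, 716]);
translate([1125, 758, 0]) cube([68, 68, 716]);


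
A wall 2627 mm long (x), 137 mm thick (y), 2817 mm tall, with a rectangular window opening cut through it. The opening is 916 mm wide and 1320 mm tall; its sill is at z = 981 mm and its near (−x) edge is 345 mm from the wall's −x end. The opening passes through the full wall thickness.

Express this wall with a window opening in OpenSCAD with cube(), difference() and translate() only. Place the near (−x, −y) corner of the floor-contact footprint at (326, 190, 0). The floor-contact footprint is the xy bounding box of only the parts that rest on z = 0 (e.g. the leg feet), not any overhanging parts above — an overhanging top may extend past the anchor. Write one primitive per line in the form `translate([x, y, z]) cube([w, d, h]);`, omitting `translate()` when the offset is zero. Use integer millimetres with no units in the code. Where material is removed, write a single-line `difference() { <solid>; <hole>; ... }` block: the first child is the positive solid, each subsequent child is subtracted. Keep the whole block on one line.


difference() { translate([326, 190, 0]) cube([2627, 137, 2817]); translate([671, 190, 981]) cube([916, 137, 1320]); }


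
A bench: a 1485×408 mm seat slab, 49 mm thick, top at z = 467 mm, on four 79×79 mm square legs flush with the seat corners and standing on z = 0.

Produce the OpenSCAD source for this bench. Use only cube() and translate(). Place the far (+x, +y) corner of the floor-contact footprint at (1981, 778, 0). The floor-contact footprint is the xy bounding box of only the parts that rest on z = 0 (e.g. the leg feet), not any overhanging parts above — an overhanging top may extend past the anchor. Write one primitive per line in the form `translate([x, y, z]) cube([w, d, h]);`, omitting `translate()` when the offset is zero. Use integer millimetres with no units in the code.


translate([496, 370, 418]) cube([1485, 408, 49]);
translate([496, 370, 0]) cube([79, 79, 418]);
translate([496, 699, 0]) cube([79, 79, 418]);
translate([1902, 370, 0]) cube([79, 79, 418]);
translate([1902, 699, 0]) cube([79, 79, 418]);


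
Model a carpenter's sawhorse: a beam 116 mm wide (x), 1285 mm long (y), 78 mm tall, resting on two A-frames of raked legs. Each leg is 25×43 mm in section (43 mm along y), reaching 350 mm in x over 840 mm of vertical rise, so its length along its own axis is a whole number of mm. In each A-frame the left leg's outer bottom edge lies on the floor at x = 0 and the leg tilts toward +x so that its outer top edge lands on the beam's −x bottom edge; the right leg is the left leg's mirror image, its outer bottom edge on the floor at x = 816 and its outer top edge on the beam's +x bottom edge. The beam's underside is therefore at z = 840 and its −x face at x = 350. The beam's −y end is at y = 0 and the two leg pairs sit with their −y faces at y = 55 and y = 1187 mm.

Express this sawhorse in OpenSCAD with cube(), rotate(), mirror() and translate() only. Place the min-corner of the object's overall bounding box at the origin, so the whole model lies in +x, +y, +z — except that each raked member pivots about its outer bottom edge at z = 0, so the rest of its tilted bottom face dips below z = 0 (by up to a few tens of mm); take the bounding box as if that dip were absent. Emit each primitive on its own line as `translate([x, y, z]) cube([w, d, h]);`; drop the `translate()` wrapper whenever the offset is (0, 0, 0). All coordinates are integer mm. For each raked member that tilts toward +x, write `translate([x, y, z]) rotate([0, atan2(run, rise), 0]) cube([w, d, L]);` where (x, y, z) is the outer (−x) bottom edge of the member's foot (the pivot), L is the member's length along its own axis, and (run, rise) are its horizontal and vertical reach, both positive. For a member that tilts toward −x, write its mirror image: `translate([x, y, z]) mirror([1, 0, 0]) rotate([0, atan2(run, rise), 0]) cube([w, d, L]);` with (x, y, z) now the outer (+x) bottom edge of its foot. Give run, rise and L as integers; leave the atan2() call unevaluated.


translate([350, 0, 840]) cube([116, 1285, 78]);
translate([0, 55, 0]) rotate([0, atan2(350, 840), 0]) cube([25, 43, 910]);
translate([816, 55, 0]) mirror([1, 0, 0]) rotate([0, atan2(350, 840), 0]) cube([25, 43, 910]);
translate([0, 1187, 0]) rotate([0, atan2(350, 840), 0]) cube([25, 43, 910]);
translate([816, 1187, 0]) mirror([1, 0, 0]) rotate([0, atan2(350, 840), 0]) cube([25, 43, 910]);


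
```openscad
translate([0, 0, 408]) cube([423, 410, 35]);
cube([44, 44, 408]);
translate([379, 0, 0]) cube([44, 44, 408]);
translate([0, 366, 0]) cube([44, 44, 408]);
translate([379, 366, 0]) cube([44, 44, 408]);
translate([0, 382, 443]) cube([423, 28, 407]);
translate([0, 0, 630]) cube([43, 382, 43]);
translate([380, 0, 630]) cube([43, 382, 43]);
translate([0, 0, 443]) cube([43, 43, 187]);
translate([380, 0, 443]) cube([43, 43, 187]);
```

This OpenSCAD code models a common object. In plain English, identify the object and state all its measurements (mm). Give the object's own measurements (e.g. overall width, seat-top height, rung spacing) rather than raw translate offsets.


A chair. The seat is a 423×410×35 mm slab with its top at z = 443 mm, on four 44×44 mm corner legs (flush with the seat edges, standing on z = 0). A flat backrest 28 mm thick, 407 mm tall, spans the full seat width and rises from the seat top along its +y edge, rear face flush with the rear of the seat. Two armrests of 43×43 mm section run along each side from the seat's front edge to the front of the backrest, top faces 230 mm above the seat top and outer faces flush with the seat's x-edges; a 43×43 mm post under the front of each armrest stands on the seat at the front corner.


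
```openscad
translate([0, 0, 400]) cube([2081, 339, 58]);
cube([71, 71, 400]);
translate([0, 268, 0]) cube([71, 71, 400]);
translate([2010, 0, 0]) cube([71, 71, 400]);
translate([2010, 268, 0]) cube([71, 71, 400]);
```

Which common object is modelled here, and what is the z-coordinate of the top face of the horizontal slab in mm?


A bench. The seat-top height is 458 mm.

A long slab on four corner posts — a bench. The slab sits at z = 400 with thickness 58, so the top is 400 + 58 = 458 mm.


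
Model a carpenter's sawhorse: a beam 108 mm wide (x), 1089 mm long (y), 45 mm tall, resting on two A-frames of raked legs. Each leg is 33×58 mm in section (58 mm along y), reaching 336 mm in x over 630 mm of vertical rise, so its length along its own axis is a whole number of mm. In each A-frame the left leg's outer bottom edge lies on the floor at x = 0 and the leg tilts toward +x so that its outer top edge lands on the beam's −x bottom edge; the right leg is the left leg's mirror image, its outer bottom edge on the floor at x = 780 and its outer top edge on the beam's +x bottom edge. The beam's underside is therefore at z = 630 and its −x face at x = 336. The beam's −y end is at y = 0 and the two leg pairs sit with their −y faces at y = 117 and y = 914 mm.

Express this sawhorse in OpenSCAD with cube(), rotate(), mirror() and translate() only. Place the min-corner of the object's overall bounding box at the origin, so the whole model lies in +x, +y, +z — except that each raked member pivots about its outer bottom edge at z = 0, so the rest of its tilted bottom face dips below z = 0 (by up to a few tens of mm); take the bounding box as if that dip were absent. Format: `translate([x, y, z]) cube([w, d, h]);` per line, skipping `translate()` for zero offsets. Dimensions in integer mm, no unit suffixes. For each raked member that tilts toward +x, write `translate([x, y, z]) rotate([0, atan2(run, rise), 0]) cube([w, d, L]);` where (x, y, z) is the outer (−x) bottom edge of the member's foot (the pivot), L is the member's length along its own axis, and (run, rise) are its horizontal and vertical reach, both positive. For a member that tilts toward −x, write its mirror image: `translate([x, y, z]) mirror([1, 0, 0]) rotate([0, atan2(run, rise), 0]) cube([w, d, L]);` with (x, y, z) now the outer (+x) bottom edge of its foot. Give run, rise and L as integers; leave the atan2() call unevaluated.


translate([336, 0, 630]) cube([108, 1089, 45]);
translate([0, 117, 0]) rotate([0, atan2(336, 630), 0]) cube([33, 58, 714]);
translate([780, 117, 0]) mirror([1, 0, 0]) rotate([0, atan2(336, 630), 0]) cube([33, 58, 714]);
translate([0, 914, 0]) rotate([0, atan2(336, 630), 0]) cube([33, 58, 714]);
translate([780, 914, 0]) mirror([1, 0, 0]) rotate([0, atan2(336, 630), 0]) cube([33, 58, 714]);


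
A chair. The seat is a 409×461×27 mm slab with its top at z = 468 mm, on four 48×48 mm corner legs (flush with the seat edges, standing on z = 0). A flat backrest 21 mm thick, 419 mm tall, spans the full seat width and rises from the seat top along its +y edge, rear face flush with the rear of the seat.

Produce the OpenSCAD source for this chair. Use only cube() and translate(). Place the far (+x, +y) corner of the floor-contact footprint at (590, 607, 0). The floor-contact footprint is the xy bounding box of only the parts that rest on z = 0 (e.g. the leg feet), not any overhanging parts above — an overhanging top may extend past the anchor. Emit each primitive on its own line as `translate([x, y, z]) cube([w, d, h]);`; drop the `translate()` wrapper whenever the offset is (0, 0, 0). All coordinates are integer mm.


translate([181, 146, 441]) cube([409, 461, 27]);
translate([181, 146, 0]) cube([48, 48, 441]);
translate([542, 146, 0]) cube([48, 48, 441]);
translate([181, 559, 0]) cube([48, 48, 441]);
translate([542, 559, 0]) cube([48, 48, 441]);
translate([181, 586, 468]) cube([409, 21, 419]);


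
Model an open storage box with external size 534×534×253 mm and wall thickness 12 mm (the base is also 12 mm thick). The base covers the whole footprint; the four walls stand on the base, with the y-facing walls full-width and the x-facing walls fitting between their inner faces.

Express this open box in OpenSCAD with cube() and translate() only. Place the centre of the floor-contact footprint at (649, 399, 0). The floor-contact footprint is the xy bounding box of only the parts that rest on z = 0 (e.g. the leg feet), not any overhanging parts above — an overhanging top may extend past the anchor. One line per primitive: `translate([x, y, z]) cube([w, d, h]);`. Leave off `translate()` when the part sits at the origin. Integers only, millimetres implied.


translate([382, 132, 0]) cube([534, 534, 12]);
translate([382, 132, 12]) cube([534, 12, 241]);
translate([382, 654, 12]) cube([534, 12, 241]);
translate([382, 144, 12]) cube([12, 510, 241]);
translate([904, 144, 12]) cube([12, 510, 241]);


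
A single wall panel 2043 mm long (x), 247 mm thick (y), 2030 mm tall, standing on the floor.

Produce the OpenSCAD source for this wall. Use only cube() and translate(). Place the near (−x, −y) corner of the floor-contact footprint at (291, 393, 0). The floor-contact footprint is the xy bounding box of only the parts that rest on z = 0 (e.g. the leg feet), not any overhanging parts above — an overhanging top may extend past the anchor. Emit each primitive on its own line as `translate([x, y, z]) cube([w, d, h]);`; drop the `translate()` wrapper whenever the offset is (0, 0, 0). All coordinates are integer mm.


translate([291, 393, 0]) cube([2043, 247, 2030]);


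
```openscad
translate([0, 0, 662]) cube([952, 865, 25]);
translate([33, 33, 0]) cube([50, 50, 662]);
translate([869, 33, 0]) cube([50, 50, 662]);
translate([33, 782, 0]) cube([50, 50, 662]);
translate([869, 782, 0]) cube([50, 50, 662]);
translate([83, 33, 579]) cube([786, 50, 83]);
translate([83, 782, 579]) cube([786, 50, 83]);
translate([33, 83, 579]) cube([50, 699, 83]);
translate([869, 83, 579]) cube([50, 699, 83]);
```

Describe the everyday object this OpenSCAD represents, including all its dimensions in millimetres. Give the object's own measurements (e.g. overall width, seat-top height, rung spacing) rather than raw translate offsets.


A rectangular dining table. The top is 952×865×25 mm with its upper surface at z = 687 mm. It stands on four 50×50 mm square legs, each inset 33 mm from the nearest pair of top edges, running from the floor to the underside of the top. Four apron rails, 50 mm thick and 83 mm tall, run between adjacent legs with their top edges flush with the underside of the top and their outer faces flush with the legs' outer faces.
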